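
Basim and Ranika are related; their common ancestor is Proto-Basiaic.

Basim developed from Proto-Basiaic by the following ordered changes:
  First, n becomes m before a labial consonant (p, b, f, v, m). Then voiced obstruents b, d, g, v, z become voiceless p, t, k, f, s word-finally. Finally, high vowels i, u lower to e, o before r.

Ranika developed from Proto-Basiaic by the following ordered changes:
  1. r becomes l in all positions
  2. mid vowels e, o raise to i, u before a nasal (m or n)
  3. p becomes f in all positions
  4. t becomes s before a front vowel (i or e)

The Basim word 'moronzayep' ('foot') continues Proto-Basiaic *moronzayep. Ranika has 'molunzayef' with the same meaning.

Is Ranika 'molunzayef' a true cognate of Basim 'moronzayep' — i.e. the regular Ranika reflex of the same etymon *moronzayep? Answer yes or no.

yes

Derive the expected Ranika reflex of *moronzayep:
Ranika: start from *moronzayep.
  rule 1 (unconditioned shift): moronzayep → molonzayep
  rule 2 (pre-nasal raising): molonzayep → molunzayep
  rule 3 (unconditioned shift): molunzayep → molunzayef
  rule 4: no change — molunzayef
  ⇒ Ranika molunzayef
Ranika 'molunzayef' matches the regular reflex exactly, so the pair is cognate.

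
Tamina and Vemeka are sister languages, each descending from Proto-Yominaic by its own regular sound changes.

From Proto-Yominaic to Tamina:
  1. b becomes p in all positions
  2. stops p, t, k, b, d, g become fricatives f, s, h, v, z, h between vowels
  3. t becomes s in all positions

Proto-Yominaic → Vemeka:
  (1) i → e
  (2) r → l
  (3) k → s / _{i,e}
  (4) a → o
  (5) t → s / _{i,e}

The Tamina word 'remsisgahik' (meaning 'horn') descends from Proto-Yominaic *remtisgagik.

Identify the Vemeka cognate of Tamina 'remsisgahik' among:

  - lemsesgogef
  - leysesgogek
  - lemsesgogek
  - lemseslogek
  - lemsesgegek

lemsesgogek

Vemeka: start from *remtisgagik.
  rule 1 (vowel merger): remtisgagik → remtesgagek
  rule 2 (unconditioned shift): remtesgagek → lemtesgagek
  rule 3: no change — lemtesgagek
  rule 4 (vowel merger): lemtesgagek → lemtesgogek
  rule 5 (palatalisation): lemtesgogek → lemsesgogek
  ⇒ Vemeka lemsesgogek
The other candidates each miss or misapply at least one Vemeka change.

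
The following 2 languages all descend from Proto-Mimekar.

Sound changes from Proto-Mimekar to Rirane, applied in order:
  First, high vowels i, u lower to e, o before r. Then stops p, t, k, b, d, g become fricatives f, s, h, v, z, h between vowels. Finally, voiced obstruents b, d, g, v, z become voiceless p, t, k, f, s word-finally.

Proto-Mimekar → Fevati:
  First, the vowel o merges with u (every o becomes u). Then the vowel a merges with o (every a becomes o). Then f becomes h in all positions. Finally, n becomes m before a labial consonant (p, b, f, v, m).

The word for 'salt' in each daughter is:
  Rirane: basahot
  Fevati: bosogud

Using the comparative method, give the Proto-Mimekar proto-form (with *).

Position 5: Rirane has h, Fevati has g. Fevati preserves g here (none of its changes turn any other segment into g), so the proto-segment is *g.
Position 4: Rirane has a, Fevati has o. Rirane preserves a here (none of its changes turn any other segment into a), so the proto-segment is *a.
Position 7: Rirane has t, Fevati has d. Fevati preserves d here (none of its changes turn any other segment into d), so the proto-segment is *d.
Verify the candidate proto-form against each daughter:
Rirane: start from *basagod.
  rule 1: no change — basagod
  rule 2 (intervocalic lenition): basagod → basahod
  rule 3 (final devoicing): basahod → basahot
  ⇒ Rirane basahot
Fevati: start from *basagod.
  rule 1 (vowel merger): basagod → basagud
  rule 2 (vowel merger): basagud → bosogud
  rule 3: no change — bosogud
  rule 4: no change — bosogud
  ⇒ Fevati bosogud
No other proto-form is consistent with every reflex, so the reconstruction is *basagod.

*basagod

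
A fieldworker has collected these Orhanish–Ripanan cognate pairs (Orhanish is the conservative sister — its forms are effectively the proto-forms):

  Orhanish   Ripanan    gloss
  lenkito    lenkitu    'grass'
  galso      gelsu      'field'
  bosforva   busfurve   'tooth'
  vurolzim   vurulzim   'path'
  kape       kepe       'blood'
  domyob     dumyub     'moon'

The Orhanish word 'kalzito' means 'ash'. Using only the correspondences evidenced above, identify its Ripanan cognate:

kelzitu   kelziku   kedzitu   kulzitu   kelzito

kelzitu

galso ~ gelsu — Orhanish a corresponds to Ripanan e after a consonant, before a consonant other than r, m, n, p, b, f, v.
lenkito ~ lenkitu, galso ~ gelsu — Orhanish o corresponds to Ripanan u word-finally.
Applying these to Orhanish 'kalzito':
  kalzito → kelzito   (a→e after a consonant, before a consonant other than r, m, n, p, b, f, v)
  kelzito → kelzitu   (o→u word-finally)
So the Ripanan cognate is 'kelzitu'.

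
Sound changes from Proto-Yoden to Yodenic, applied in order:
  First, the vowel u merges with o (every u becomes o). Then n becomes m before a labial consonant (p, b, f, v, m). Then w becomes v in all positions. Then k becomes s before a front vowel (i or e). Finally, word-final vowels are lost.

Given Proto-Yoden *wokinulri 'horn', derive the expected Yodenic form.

vosinolr

Yodenic: start from *wokinulri.
  rule 1 (vowel merger): wokinulri → wokinolri
  rule 2: no change — wokinolri
  rule 3 (unconditioned shift): wokinolri → vokinolri
  rule 4 (palatalisation): vokinolri → vosinolri
  rule 5 (apocope): vosinolri → vosinolr
  ⇒ Yodenic vosinolr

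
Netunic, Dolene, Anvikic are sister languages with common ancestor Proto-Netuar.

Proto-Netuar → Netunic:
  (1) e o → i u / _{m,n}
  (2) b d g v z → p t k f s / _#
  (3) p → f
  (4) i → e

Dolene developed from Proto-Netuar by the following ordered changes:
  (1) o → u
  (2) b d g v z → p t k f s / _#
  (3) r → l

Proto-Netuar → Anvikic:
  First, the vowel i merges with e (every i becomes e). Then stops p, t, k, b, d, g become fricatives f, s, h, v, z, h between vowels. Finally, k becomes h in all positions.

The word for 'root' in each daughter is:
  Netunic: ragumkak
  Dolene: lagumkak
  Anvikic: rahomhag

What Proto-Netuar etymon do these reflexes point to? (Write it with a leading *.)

Position 4: Netunic has u, Dolene has u, Anvikic has o. Anvikic preserves o here (none of its changes turn any other segment into o), so the proto-segment is *o.
Position 8: Netunic has k, Dolene has k, Anvikic has g. Anvikic preserves g here (none of its changes turn any other segment into g), so the proto-segment is *g.
Position 3: Netunic has g, Dolene has g, Anvikic has h. Netunic preserves g here (none of its changes turn any other segment into g), so the proto-segment is *g.
Continuing position by position gives *ragomkag; check it forward:
Netunic: *ragomkag
  ragomkag → ragumkag   [pre-nasal raising]
  ragumkag → ragumkak   [final devoicing]
  ragumkak (rule 3 does not apply)
  ragumkak (rule 4 does not apply)
  giving Netunic ragumkak.
Dolene: *ragomkag > ragumkag > ragumkak > lagumkak  (by vowel merger, final devoicing, unconditioned shift)
Anvikic: *ragomkag
  ragomkag (rule 1 does not apply)
  ragomkag → rahomkag   [intervocalic lenition]
  rahomkag → rahomhag   [unconditioned shift]
  giving Anvikic rahomhag.
Only *ragomkag yields all of Netunic ragumkak, Dolene lagumkak, Anvikic rahomhag.

*ragomkag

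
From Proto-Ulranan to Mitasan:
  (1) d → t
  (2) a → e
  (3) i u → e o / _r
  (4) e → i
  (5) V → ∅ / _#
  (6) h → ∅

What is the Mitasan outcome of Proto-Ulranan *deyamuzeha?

Mitasan: *deyamuzeha > teyamuzeha > teyemuzehe > tiyimuzihi > tiyimuzih > tiyimuzi  (by unconditioned shift, vowel merger, vowel merger, apocope, h-loss)

tiyimuzi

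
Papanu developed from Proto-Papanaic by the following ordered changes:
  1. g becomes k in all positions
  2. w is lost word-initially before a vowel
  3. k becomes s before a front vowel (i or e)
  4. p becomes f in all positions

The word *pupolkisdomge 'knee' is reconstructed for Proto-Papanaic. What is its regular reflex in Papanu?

fufolsisdomse

Papanu: start from *pupolkisdomge.
  rule 1 (unconditioned shift): pupolkisdomge → pupolkisdomke
  rule 2: no change — pupolkisdomke
  rule 3 (palatalisation): pupolkisdomke → pupolsisdomse
  rule 4 (unconditioned shift): pupolsisdomse → fufolsisdomse
  ⇒ Papanu fufolsisdomse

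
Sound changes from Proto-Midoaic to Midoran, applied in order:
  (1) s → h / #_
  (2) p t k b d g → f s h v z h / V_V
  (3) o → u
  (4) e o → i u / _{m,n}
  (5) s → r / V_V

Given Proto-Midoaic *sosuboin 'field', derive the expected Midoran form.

huruvuin

Midoran: start from *sosuboin.
  rule 1 (debuccalisation): sosuboin → hosuboin
  rule 2 (intervocalic lenition): hosuboin → hosuvoin
  rule 3 (vowel merger): hosuvoin → husuvuin
  rule 4: no change — husuvuin
  rule 5 (rhotacism): husuvuin → huruvuin
  ⇒ Midoran huruvuin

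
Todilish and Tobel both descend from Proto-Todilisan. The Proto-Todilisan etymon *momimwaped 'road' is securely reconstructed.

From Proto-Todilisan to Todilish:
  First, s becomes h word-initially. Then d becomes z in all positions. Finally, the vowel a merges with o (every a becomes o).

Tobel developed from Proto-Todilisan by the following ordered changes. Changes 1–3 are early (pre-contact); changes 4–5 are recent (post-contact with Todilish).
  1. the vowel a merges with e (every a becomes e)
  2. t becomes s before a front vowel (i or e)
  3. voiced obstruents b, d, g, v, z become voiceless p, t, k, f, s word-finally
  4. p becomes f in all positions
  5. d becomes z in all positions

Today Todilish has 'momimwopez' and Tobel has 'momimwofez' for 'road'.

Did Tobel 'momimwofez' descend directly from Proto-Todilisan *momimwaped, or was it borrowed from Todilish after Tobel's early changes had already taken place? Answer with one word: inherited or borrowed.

If inherited, *momimwaped would pass through all of Tobel's changes:
Tobel: *momimwaped > momimweped > momimwepet > momimwefet  (by vowel merger, final devoicing, unconditioned shift)
If borrowed from Todilish 'momimwopez' after the early changes, it would undergo only the recent ones:
  rule 4 (unconditioned shift): momimwopez → momimwofez
  rule 5 (unconditioned shift): no change (momimwofez)
  ⇒ as a loan: momimwofez
Tobel 'momimwofez' matches the loan outcome 'momimwofez', not the inherited 'momimwefet' — it skipped the early Tobel changes, so it was borrowed from Todilish.

borrowed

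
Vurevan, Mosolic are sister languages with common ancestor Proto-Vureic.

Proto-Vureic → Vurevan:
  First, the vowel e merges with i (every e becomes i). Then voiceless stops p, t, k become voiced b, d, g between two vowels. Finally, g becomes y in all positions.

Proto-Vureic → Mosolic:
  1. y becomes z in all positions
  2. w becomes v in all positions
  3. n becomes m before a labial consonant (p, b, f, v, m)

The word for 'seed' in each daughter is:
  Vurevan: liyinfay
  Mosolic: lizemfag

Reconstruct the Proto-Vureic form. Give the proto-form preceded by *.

*liyenfag

Position 4: Vurevan has i, Mosolic has e. Mosolic preserves e here (none of its changes turn any other segment into e), so the proto-segment is *e.
Position 3: Vurevan has y, Mosolic has z. Taking the neighbouring segments as reconstructed: Vurevan y could go back to *k or *g or *y; Mosolic z could go back to *z or *y — the one source consistent with every daughter is *y.
Position 8: Vurevan has y, Mosolic has g. Mosolic preserves g here (none of its changes turn any other segment into g), so the proto-segment is *g.
This points to *liyenfag. Verify forward in each daughter:
Vurevan: *liyenfag > liyinfag > liyinfay  (by vowel merger, unconditioned shift)
Mosolic: start from *liyenfag.
  rule 1 (unconditioned shift): liyenfag → lizenfag
  rule 2: no change — lizenfag
  rule 3 (nasal place assimilation): lizenfag → lizemfag
  ⇒ Mosolic lizemfag
Only *liyenfag yields all of Vurevan liyinfay, Mosolic lizemfag.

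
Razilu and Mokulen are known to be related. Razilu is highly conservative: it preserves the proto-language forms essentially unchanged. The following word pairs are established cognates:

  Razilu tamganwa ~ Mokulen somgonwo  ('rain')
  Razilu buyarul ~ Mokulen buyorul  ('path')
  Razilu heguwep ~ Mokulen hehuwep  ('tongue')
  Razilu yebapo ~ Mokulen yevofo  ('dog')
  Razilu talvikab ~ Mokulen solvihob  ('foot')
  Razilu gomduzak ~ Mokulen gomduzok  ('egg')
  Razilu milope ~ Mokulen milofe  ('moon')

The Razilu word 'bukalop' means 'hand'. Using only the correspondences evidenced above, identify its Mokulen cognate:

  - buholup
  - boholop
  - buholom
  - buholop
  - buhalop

talvikab ~ solvihob — Razilu k corresponds to Mokulen h between vowels (before a back vowel).
talvikab ~ solvihob, gomduzak ~ gomduzok — Razilu a corresponds to Mokulen o after a consonant, before a consonant other than r, m, n, p, b, f, v.
Applying these to Razilu 'bukalop':
  bukalop → buhalop   (k→h between vowels (before a back vowel))
  buhalop → buholop   (a→o after a consonant, before a consonant other than r, m, n, p, b, f, v)
So the Mokulen cognate is 'buholop'.

buholop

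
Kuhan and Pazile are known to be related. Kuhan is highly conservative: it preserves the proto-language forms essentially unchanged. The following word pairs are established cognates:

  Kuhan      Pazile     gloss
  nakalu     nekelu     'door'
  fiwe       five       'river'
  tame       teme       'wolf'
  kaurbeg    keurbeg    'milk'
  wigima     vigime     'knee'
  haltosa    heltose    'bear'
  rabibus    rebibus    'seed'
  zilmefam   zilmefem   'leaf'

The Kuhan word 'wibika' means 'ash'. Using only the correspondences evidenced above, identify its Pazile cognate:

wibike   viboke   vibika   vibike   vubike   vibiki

wigima ~ vigime — Kuhan w corresponds to Pazile v word-initially before a front vowel.
wigima ~ vigime, haltosa ~ heltose — Kuhan a corresponds to Pazile e word-finally.
Applying these to Kuhan 'wibika':
  wibika → vibika   (w→v word-initially before a front vowel)
  vibika → vibike   (a→e word-finally)
So the Pazile cognate is 'vibike'.

vibike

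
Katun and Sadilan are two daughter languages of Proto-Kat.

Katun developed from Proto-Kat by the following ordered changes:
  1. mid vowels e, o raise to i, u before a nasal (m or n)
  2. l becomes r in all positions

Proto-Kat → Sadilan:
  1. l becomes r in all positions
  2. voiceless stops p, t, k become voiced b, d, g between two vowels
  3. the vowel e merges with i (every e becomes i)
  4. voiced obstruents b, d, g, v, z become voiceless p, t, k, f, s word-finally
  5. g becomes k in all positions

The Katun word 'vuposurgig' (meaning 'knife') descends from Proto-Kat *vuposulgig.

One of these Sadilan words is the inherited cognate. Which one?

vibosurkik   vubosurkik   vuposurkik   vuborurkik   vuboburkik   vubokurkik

vubosurkik

Sadilan: start from *vuposulgig.
  rule 1 (unconditioned shift): vuposulgig → vuposurgig
  rule 2 (intervocalic voicing): vuposurgig → vubosurgig
  rule 3: no change — vubosurgig
  rule 4 (final devoicing): vubosurgig → vubosurgik
  rule 5 (unconditioned shift): vubosurgik → vubosurkik
  ⇒ Sadilan vubosurkik
Only 'vubosurkik' matches the regular Sadilan development of *vuposulgig.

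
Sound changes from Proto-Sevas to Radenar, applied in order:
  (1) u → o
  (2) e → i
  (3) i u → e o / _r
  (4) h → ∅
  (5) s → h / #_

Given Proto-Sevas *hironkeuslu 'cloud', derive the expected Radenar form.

eronkioslo

Radenar: *hironkeuslu > hironkeoslo > hironkioslo > heronkioslo > eronkioslo  (by vowel merger, vowel merger, pre-rhotic lowering, h-loss)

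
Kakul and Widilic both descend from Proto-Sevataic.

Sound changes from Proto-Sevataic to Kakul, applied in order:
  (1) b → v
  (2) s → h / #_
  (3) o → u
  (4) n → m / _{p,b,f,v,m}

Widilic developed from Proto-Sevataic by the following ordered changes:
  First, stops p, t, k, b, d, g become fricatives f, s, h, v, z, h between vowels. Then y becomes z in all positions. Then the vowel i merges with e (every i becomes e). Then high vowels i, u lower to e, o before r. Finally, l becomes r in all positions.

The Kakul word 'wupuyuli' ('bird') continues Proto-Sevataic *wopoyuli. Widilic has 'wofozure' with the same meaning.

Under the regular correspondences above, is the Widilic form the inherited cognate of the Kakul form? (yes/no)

yes

Derive the expected Widilic reflex of *wopoyuli:
Widilic: start from *wopoyuli.
  rule 1 (intervocalic lenition): wopoyuli → wofoyuli
  rule 2 (unconditioned shift): wofoyuli → wofozuli
  rule 3 (vowel merger): wofozuli → wofozule
  rule 4: no change — wofozule
  rule 5 (unconditioned shift): wofozule → wofozure
  ⇒ Widilic wofozure
Widilic 'wofozure' matches the regular reflex exactly, so the pair is cognate.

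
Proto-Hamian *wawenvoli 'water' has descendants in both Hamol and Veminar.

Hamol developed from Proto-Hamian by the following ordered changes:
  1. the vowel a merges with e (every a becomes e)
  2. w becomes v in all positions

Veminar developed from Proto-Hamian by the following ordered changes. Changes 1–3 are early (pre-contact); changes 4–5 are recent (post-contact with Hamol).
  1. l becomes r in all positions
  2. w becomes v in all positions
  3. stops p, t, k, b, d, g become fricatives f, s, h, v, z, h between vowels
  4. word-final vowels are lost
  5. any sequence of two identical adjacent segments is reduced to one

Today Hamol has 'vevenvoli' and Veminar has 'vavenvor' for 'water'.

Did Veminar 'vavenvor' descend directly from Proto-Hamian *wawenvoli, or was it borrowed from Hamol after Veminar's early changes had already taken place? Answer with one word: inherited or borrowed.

If inherited, *wawenvoli would pass through all of Veminar's changes:
Veminar: *wawenvoli > wawenvori > vavenvori > vavenvor  (by unconditioned shift, unconditioned shift, apocope)
If borrowed from Hamol 'vevenvoli' after the early changes, it would undergo only the recent ones:
  rule 4 (apocope): vevenvoli → vevenvol
  rule 5 (degemination): no change (vevenvol)
  ⇒ as a loan: vevenvol
Veminar 'vavenvor' matches the inherited outcome exactly, so it is an inherited cognate, not a loan.

inherited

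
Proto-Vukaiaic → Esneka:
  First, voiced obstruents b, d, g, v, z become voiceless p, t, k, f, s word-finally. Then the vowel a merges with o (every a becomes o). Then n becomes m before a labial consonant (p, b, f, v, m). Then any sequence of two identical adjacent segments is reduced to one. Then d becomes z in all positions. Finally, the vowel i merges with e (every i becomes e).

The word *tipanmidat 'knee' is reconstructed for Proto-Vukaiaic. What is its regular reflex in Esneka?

Esneka: start from *tipanmidat.
  rule 1: no change — tipanmidat
  rule 2 (vowel merger): tipanmidat → tiponmidot
  rule 3 (nasal place assimilation): tiponmidot → tipommidot
  rule 4 (degemination): tipommidot → tipomidot
  rule 5 (unconditioned shift): tipomidot → tipomizot
  rule 6 (vowel merger): tipomizot → tepomezot
  ⇒ Esneka tepomezot

tepomezot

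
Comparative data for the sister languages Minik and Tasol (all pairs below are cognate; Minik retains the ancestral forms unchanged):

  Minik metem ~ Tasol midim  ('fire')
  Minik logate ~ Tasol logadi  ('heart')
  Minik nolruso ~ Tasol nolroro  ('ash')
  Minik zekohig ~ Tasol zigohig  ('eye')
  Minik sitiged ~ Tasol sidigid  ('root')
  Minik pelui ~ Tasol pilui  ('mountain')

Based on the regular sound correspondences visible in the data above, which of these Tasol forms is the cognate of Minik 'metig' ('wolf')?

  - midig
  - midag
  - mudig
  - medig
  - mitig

metem ~ midim, zekohig ~ zigohig — Minik e corresponds to Tasol i after a consonant, before a consonant other than r, m, n, p, b, f, v.
sitiged ~ sidigid — Minik t corresponds to Tasol d between vowels (before a front vowel).
Applying these to Minik 'metig':
  metig → mitig   (e→i after a consonant, before a consonant other than r, m, n, p, b, f, v)
  mitig → midig   (t→d between vowels (before a front vowel))
So the Tasol cognate is 'midig'.

midig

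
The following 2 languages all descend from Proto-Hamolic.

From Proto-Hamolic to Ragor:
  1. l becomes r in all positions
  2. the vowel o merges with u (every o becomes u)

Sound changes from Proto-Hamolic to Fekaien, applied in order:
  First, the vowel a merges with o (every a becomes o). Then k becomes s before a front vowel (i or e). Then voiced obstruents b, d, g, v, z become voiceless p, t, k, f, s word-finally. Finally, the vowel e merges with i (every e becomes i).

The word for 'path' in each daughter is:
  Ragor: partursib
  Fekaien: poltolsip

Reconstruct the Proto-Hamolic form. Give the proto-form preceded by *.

*paltolsib

Position 2: Ragor has a, Fekaien has o. Ragor preserves a here (none of its changes turn any other segment into a), so the proto-segment is *a.
Position 6: Ragor has r, Fekaien has l. Fekaien preserves l here (none of its changes turn any other segment into l), so the proto-segment is *l.
Continuing position by position gives *paltolsib; check it forward:
Ragor: start from *paltolsib.
  rule 1 (unconditioned shift): paltolsib → partorsib
  rule 2 (vowel merger): partorsib → partursib
  ⇒ Ragor partursib
Fekaien: *paltolsib
  paltolsib → poltolsib   [vowel merger]
  poltolsib (rule 2 does not apply)
  poltolsib → poltolsip   [final devoicing]
  poltolsip (rule 4 does not apply)
  giving Fekaien poltolsip.
Only *paltolsib yields all of Ragor partursib, Fekaien poltolsip.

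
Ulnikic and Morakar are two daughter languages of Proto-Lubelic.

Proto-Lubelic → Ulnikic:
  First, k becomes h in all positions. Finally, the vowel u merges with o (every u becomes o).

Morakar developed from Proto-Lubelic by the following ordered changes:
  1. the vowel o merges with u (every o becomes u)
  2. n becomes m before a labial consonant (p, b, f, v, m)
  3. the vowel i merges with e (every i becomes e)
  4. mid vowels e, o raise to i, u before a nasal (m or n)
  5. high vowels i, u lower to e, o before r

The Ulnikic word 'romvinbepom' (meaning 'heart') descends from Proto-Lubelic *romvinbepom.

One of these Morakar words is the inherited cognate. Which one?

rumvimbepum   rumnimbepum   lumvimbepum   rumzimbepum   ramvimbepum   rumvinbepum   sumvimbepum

rumvimbepum

Morakar: start from *romvinbepom.
  rule 1 (vowel merger): romvinbepom → rumvinbepum
  rule 2 (nasal place assimilation): rumvinbepum → rumvimbepum
  rule 3 (vowel merger): rumvimbepum → rumvembepum
  rule 4 (pre-nasal raising): rumvembepum → rumvimbepum
  rule 5: no change — rumvimbepum
  ⇒ Morakar rumvimbepum
The other candidates each miss or misapply at least one Morakar change.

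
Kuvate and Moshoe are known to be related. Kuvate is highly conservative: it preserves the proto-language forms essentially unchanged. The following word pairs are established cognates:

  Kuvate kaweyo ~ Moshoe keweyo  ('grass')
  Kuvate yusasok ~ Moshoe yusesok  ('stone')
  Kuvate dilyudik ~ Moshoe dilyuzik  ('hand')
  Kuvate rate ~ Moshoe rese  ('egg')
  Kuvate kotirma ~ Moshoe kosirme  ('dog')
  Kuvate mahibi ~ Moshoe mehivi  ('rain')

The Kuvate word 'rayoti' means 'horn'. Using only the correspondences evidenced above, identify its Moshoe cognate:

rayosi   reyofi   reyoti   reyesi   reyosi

reyosi

kaweyo ~ keweyo, yusasok ~ yusesok — Kuvate a corresponds to Moshoe e after a consonant, before a consonant other than r, m, n, p, b, f, v.
kotirma ~ kosirme — Kuvate t corresponds to Moshoe s between vowels (before a front vowel).
Applying these to Kuvate 'rayoti':
  rayoti → reyoti   (a→e after a consonant, before a consonant other than r, m, n, p, b, f, v)
  reyoti → reyosi   (t→s between vowels (before a front vowel))
So the Moshoe cognate is 'reyosi'.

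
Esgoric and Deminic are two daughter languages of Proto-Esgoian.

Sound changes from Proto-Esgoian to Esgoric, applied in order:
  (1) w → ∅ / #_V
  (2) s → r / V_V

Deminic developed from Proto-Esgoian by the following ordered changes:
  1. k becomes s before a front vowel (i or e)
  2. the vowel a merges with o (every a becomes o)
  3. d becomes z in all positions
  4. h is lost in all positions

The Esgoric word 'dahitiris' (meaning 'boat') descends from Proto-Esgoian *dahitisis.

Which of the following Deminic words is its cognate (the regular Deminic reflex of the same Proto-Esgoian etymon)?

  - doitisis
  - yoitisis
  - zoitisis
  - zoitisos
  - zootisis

zoitisis

Deminic: start from *dahitisis.
  rule 1: no change — dahitisis
  rule 2 (vowel merger): dahitisis → dohitisis
  rule 3 (unconditioned shift): dohitisis → zohitisis
  rule 4 (h-loss): zohitisis → zoitisis
  ⇒ Deminic zoitisis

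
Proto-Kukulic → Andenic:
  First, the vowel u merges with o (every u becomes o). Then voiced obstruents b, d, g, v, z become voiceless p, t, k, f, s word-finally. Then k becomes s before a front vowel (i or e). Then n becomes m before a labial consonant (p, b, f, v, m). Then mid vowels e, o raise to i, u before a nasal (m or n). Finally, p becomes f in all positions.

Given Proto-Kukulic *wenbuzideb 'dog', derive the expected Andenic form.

Andenic: start from *wenbuzideb.
  rule 1 (vowel merger): wenbuzideb → wenbozideb
  rule 2 (final devoicing): wenbozideb → wenbozidep
  rule 3: no change — wenbozidep
  rule 4 (nasal place assimilation): wenbozidep → wembozidep
  rule 5 (pre-nasal raising): wembozidep → wimbozidep
  rule 6 (unconditioned shift): wimbozidep → wimbozidef
  ⇒ Andenic wimbozidef

wimbozidef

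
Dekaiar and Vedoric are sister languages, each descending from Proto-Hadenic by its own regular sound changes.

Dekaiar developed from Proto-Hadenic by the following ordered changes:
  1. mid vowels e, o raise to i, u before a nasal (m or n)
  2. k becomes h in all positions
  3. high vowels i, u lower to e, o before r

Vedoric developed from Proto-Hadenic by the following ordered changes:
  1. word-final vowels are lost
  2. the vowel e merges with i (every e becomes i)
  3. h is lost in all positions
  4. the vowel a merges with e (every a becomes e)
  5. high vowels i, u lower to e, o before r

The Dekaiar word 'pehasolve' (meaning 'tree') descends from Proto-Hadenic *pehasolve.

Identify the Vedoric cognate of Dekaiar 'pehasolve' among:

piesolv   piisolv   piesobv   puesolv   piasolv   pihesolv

Vedoric: start from *pehasolve.
  rule 1 (apocope): pehasolve → pehasolv
  rule 2 (vowel merger): pehasolv → pihasolv
  rule 3 (h-loss): pihasolv → piasolv
  rule 4 (vowel merger): piasolv → piesolv
  rule 5: no change — piesolv
  ⇒ Vedoric piesolv
The other candidates each miss or misapply at least one Vedoric change.

piesolv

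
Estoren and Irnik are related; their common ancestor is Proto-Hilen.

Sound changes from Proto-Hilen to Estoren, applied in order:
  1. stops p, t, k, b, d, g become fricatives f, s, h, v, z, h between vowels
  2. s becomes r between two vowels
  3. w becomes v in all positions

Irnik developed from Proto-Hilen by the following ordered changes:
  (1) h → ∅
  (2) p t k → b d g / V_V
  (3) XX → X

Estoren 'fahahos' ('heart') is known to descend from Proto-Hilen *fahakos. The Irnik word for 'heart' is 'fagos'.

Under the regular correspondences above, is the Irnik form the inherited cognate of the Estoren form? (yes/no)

Derive the expected Irnik reflex of *fahakos:
Irnik: *fahakos
  fahakos → faakos   [h-loss]
  faakos → faagos   [intervocalic voicing]
  faagos → fagos   [degemination]
  giving Irnik fagos.
Irnik 'fagos' matches the regular reflex exactly, so the pair is cognate.

yes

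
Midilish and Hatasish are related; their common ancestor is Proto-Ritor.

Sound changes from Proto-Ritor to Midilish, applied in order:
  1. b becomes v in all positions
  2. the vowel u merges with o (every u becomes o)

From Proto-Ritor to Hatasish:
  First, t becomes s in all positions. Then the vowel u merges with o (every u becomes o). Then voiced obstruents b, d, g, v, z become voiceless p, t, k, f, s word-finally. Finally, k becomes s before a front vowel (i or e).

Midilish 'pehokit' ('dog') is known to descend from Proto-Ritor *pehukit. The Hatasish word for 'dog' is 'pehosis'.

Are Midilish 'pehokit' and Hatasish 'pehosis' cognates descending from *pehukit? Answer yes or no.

yes

Derive the expected Hatasish reflex of *pehukit:
Hatasish: *pehukit
  pehukit → pehukis   [unconditioned shift]
  pehukis → pehokis   [vowel merger]
  pehokis (rule 3 does not apply)
  pehokis → pehosis   [palatalisation]
  giving Hatasish pehosis.
Hatasish 'pehosis' matches the regular reflex exactly, so the pair is cognate.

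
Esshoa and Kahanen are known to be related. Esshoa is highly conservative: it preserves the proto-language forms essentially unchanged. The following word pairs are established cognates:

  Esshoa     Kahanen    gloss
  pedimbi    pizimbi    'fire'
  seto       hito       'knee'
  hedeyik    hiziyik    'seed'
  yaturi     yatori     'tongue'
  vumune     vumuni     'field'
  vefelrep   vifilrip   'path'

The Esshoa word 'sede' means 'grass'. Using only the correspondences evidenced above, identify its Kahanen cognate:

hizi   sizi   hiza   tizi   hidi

hizi

seto ~ hito — Esshoa s corresponds to Kahanen h word-initially before a front vowel.
pedimbi ~ pizimbi, seto ~ hito — Esshoa e corresponds to Kahanen i after a consonant, before a consonant other than r, m, n, p, b, f, v.
hedeyik ~ hiziyik — Esshoa d corresponds to Kahanen z between vowels (before a front vowel).
vumune ~ vumuni — Esshoa e corresponds to Kahanen i word-finally.
Applying these to Esshoa 'sede':
  sede → hede   (s→h word-initially before a front vowel)
  hede → hide   (e→i after a consonant, before a consonant other than r, m, n, p, b, f, v)
  hide → hize   (d→z between vowels (before a front vowel))
  hize → hizi   (e→i word-finally)
So the Kahanen cognate is 'hizi'.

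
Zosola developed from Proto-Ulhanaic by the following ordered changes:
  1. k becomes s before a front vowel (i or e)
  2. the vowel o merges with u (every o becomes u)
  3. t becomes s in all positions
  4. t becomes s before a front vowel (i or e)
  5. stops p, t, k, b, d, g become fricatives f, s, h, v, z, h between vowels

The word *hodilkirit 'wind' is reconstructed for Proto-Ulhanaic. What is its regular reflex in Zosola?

huzilsiris

Zosola: *hodilkirit
  hodilkirit → hodilsirit   [palatalisation]
  hodilsirit → hudilsirit   [vowel merger]
  hudilsirit → hudilsiris   [unconditioned shift]
  hudilsiris (rule 4 does not apply)
  hudilsiris → huzilsiris   [intervocalic lenition]
  giving Zosola huzilsiris.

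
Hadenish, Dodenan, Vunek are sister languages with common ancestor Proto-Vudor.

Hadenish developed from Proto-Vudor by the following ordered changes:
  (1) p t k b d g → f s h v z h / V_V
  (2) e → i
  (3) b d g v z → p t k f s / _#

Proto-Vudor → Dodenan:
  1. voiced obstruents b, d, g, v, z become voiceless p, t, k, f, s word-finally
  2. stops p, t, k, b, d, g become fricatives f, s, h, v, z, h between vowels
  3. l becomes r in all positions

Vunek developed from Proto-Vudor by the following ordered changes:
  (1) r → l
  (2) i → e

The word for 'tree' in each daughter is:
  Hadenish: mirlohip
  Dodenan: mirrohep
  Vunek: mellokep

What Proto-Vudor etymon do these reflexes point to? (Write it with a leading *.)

Position 4: Hadenish has l, Dodenan has r, Vunek has l. Hadenish preserves l here (none of its changes turn any other segment into l), so the proto-segment is *l.
Position 6: Hadenish has h, Dodenan has h, Vunek has k. Vunek preserves k here (none of its changes turn any other segment into k), so the proto-segment is *k.
Position 7: Hadenish has i, Dodenan has e, Vunek has e. Dodenan preserves e here (none of its changes turn any other segment into e), so the proto-segment is *e.
Continuing position by position gives *mirlokep; check it forward:
Hadenish: *mirlokep > mirlohep > mirlohip  (by intervocalic lenition, vowel merger)
Dodenan: *mirlokep
  mirlokep (rule 1 does not apply)
  mirlokep → mirlohep   [intervocalic lenition]
  mirlohep → mirrohep   [unconditioned shift]
  giving Dodenan mirrohep.
Vunek: *mirlokep > millokep > mellokep  (by unconditioned shift, vowel merger)
*mirlokep is the unique common source.

*mirlokep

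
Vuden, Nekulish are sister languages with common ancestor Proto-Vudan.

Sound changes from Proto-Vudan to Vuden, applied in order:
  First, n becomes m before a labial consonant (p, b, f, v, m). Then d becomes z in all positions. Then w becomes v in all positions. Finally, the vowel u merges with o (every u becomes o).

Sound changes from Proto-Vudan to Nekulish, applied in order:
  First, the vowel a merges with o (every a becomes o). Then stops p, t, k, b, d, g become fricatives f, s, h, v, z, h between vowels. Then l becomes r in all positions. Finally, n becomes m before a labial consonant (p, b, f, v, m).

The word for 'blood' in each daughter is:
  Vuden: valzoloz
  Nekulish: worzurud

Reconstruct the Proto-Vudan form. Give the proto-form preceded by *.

Position 8: Vuden has z, Nekulish has d. Nekulish preserves d here (none of its changes turn any other segment into d), so the proto-segment is *d.
Position 6: Vuden has l, Nekulish has r. Vuden preserves l here (none of its changes turn any other segment into l), so the proto-segment is *l.
Continuing position by position gives *walzulud; check it forward:
Vuden: *walzulud
  walzulud (rule 1 does not apply)
  walzulud → walzuluz   [unconditioned shift]
  walzuluz → valzuluz   [unconditioned shift]
  valzuluz → valzoloz   [vowel merger]
  giving Vuden valzoloz.
Nekulish: start from *walzulud.
  rule 1 (vowel merger): walzulud → wolzulud
  rule 2: no change — wolzulud
  rule 3 (unconditioned shift): wolzulud → worzurud
  rule 4: no change — worzurud
  ⇒ Nekulish worzurud
Only *walzulud yields all of Vuden valzoloz, Nekulish worzurud.

*walzulud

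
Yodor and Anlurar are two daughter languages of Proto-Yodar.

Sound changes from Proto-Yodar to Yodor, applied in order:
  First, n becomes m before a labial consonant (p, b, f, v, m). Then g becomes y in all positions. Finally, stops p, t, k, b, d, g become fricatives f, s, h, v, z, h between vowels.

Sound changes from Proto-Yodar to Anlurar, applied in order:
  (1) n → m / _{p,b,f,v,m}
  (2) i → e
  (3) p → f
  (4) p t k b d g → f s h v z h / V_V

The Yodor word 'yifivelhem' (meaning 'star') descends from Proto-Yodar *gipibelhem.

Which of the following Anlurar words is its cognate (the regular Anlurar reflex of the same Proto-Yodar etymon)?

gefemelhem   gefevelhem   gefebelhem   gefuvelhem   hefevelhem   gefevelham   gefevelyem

Anlurar: *gipibelhem
  gipibelhem (rule 1 does not apply)
  gipibelhem → gepebelhem   [vowel merger]
  gepebelhem → gefebelhem   [unconditioned shift]
  gefebelhem → gefevelhem   [intervocalic lenition]
  giving Anlurar gefevelhem.
Only 'gefevelhem' matches the regular Anlurar development of *gipibelhem.

gefevelhem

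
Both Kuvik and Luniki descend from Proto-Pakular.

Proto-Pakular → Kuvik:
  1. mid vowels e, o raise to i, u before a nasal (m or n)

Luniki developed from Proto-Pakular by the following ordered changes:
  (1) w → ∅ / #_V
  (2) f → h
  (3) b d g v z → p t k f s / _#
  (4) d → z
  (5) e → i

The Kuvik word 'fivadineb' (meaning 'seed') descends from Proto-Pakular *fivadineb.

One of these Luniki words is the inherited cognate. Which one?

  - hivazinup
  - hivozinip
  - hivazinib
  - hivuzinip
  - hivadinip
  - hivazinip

hivazinip

Luniki: *fivadineb
  fivadineb (rule 1 does not apply)
  fivadineb → hivadineb   [unconditioned shift]
  hivadineb → hivadinep   [final devoicing]
  hivadinep → hivazinep   [unconditioned shift]
  hivazinep → hivazinip   [vowel merger]
  giving Luniki hivazinip.
Among the options, 'hivazinip' alone shows every Luniki change applied in order.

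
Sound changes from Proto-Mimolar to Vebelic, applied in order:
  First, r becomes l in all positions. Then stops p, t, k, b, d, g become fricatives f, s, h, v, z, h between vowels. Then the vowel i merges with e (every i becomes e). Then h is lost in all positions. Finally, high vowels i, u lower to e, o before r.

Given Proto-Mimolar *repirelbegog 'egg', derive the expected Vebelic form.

lefelelbeog

Vebelic: start from *repirelbegog.
  rule 1 (unconditioned shift): repirelbegog → lepilelbegog
  rule 2 (intervocalic lenition): lepilelbegog → lefilelbehog
  rule 3 (vowel merger): lefilelbehog → lefelelbehog
  rule 4 (h-loss): lefelelbehog → lefelelbeog
  rule 5: no change — lefelelbeog
  ⇒ Vebelic lefelelbeog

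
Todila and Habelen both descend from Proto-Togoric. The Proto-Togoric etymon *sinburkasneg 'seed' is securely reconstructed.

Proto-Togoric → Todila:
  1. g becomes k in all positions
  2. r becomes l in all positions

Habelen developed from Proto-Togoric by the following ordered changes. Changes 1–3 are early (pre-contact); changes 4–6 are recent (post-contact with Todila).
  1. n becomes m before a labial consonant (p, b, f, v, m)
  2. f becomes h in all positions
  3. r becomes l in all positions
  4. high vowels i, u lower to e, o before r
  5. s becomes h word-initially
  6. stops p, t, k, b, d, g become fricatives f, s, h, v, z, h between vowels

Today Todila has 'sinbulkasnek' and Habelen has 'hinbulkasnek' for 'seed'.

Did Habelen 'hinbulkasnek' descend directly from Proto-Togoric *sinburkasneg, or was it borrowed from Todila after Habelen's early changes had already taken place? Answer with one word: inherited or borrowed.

borrowed

If inherited, *sinburkasneg would pass through all of Habelen's changes:
Habelen: start from *sinburkasneg.
  rule 1 (nasal place assimilation): sinburkasneg → simburkasneg
  rule 2: no change — simburkasneg
  rule 3 (unconditioned shift): simburkasneg → simbulkasneg
  rule 4: no change — simbulkasneg
  rule 5 (debuccalisation): simbulkasneg → himbulkasneg
  rule 6: no change — himbulkasneg
  ⇒ Habelen himbulkasneg
If borrowed from Todila 'sinbulkasnek' after the early changes, it would undergo only the recent ones:
  rule 4 (pre-rhotic lowering): no change (sinbulkasnek)
  rule 5 (debuccalisation): sinbulkasnek → hinbulkasnek
  rule 6 (intervocalic lenition): no change (hinbulkasnek)
  ⇒ as a loan: hinbulkasnek
Habelen 'hinbulkasnek' matches the loan outcome 'hinbulkasnek', not the inherited 'himbulkasneg' — it skipped the early Habelen changes, so it was borrowed from Todila.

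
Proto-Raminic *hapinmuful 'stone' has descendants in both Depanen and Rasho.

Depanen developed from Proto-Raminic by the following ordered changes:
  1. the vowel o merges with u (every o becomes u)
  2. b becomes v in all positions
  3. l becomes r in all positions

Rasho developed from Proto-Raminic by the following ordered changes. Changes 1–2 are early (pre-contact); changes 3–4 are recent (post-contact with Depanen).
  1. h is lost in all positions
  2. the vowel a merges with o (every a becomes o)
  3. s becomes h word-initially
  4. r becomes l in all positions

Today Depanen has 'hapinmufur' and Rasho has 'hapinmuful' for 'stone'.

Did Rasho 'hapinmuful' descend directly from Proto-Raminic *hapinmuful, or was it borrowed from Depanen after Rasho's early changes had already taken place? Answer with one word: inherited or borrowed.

borrowed

If inherited, *hapinmuful would pass through all of Rasho's changes:
Rasho: start from *hapinmuful.
  rule 1 (h-loss): hapinmuful → apinmuful
  rule 2 (vowel merger): apinmuful → opinmuful
  rule 3: no change — opinmuful
  rule 4: no change — opinmuful
  ⇒ Rasho opinmuful
If borrowed from Depanen 'hapinmufur' after the early changes, it would undergo only the recent ones:
  rule 3 (debuccalisation): no change (hapinmufur)
  rule 4 (unconditioned shift): hapinmufur → hapinmuful
  ⇒ as a loan: hapinmuful
Rasho 'hapinmuful' matches the loan outcome 'hapinmuful', not the inherited 'opinmuful' — it skipped the early Rasho changes, so it was borrowed from Depanen.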